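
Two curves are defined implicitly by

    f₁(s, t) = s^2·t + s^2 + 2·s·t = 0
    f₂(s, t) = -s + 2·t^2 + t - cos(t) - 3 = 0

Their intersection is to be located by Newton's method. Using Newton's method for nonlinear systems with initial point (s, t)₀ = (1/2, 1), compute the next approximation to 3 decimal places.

At (1/2, 1): F = (1.500, -1.04030).
Jacobian J = [[2·s·t + 2·s + 2·t, s^2 + 2·s], [-1, 4·t + sin(t) + 1]].
At the point, J = [[4.000, 1.250], [-1.000, 5.84147]] (det J = 24.61588).
Solving J·Δ = −F gives Δ = (-0.409, 0.108).
Then the next iterate is (s, t)₁ = (0.091, 1.108).

(0.091, 1.108)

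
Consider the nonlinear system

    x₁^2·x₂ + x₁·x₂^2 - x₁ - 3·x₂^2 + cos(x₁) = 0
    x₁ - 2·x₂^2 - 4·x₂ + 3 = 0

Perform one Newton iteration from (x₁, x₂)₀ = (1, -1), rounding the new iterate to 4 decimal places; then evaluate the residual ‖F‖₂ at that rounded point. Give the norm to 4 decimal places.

198.7873

At (1, -1): F = (-3.459698, 6.0000).
Jacobian J = [[2·x₁·x₂ + x₂^2 - sin(x₁) - 1, x₁^2 + 2·x₁·x₂ - 6·x₂], [1, -4·x₂ - 4]].
At the point, J = [[-2.841471, 5.0000], [1.0000, 0.0000]] (det J = -5.0000).
Solving J·Δ = −F gives Δ = (-6.0000, -2.7178).
Then the next iterate is (x₁, x₂)₁ = (-5.0000, -3.7178).
Re-evaluating at (-5.0000, -3.7178): F = (-198.237633, -14.772874), so ‖F‖₂ = 198.7873.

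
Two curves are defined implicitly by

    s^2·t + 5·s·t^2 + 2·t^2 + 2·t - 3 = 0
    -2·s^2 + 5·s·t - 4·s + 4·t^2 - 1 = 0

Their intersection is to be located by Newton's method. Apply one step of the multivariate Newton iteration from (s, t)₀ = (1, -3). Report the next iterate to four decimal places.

At (1, -3): F = (51.0000, 14.0000).
Jacobian J = [[2·s·t + 5·t^2, s^2 + 10·s·t + 4·t + 2], [-4·s + 5·t - 4, 5·s + 8·t]].
At the point, J = [[39.0000, -39.0000], [-23.0000, -19.0000]] (det J = -1638.0000).
Solving J·Δ = −F gives Δ = (-0.2582, 1.0495).
Then the next iterate is (s, t)₁ = (0.7418, -1.9505).

(0.7418, -1.9505)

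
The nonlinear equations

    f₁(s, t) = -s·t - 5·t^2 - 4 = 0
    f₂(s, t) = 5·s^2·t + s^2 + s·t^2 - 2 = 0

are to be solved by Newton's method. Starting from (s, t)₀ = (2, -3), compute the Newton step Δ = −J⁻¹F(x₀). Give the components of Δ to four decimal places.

At (2, -3): F = (-43.0000, -40.0000).
Jacobian J = [[-t, -s - 10·t], [10·s·t + 2·s + t^2, 5·s^2 + 2·s·t]].
At the point, J = [[3.0000, 28.0000], [-47.0000, 8.0000]] (det J = 1340.0000).
Solving J·Δ = −F gives Δ = (-0.5791, 1.5978).

(-0.5791, 1.5978)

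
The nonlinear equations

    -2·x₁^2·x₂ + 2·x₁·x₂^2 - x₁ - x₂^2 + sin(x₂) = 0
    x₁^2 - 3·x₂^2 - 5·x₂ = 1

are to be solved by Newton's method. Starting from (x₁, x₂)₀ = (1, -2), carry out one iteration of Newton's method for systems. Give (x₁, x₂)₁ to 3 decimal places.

At (1, -2): F = (6.09070, -2.000).
Jacobian J = [[-4·x₁·x₂ + 2·x₂^2 - 1, -2·x₁^2 + 4·x₁·x₂ - 2·x₂ + cos(x₂)], [2·x₁, -6·x₂ - 5]].
At the point, J = [[15.000, -6.41615], [2.000, 7.000]] (det J = 117.83229).
Solving J·Δ = −F gives Δ = (-0.253, 0.358).
Then the next iterate is (x₁, x₂)₁ = (0.747, -1.642).

(0.747, -1.642)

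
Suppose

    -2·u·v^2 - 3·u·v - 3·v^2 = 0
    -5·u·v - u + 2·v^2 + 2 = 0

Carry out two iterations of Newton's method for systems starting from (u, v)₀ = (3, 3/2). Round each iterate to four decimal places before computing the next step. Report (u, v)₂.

(0.8765, 0.5049)

At (3, 3/2): F = (-33.7500, -19.0000).
Jacobian J = [[-2·v^2 - 3·v, -4·u·v - 3·u - 6·v], [-5·v - 1, -5·u + 4·v]].
At the point, J = [[-9.0000, -36.0000], [-8.5000, -9.0000]] (det J = -225.0000).
Solving J·Δ = −F gives Δ = (-1.6900, -0.5150).
Then the next iterate is (u, v)₁ = (1.3100, 0.9850).
Round to (1.3100, 0.9850) and repeat: F = (-9.323715, -3.8213), J = [[-4.895450, -15.0014], [-5.9250, -2.6100]].
Δ = (-0.4335, -0.4801), so (u, v)₂ = (0.8765, 0.5049).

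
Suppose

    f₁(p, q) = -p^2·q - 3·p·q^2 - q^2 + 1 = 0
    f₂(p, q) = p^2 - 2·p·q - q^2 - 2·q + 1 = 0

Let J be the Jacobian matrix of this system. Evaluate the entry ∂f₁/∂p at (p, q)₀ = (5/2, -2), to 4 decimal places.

∂f₁/∂p = -2·p·q - 3·q^2.
At (5/2, -2) this is -2.0000.

-2.0000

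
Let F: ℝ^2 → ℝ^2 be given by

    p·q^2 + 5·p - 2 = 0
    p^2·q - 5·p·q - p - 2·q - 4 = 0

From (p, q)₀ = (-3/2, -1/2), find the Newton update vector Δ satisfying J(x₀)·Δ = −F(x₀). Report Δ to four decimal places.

At (-3/2, -1/2): F = (-9.8750, -6.3750).
Jacobian J = [[q^2 + 5, 2·p·q], [2·p·q - 5·q - 1, p^2 - 5·p - 2]].
At the point, J = [[5.2500, 1.5000], [3.0000, 7.7500]] (det J = 36.1875).
Solving J·Δ = −F gives Δ = (1.8506, 0.1062).

(1.8506, 0.1062)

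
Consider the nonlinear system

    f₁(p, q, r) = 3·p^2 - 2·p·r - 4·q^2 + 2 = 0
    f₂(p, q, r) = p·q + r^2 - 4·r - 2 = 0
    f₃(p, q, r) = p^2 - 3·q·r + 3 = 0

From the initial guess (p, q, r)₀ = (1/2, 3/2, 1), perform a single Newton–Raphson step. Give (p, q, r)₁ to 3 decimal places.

(4.582, 1.165, 1.853)

At (1/2, 3/2, 1): F = (-7.250, -4.250, -1.250).
Jacobian J = [[6·p - 2·r, -8·q, -2·p], [q, p, 2·r - 4], [2·p, -3·r, -3·q]].
At the point, J = [[1.000, -12.000, -1.000], [1.500, 0.500, -2.000], [1.000, -3.000, -4.500]] (det J = -60.250).
Solving J·Δ = −F gives Δ = (4.082, -0.335, 0.853).
Then the next iterate is (p, q, r)₁ = (4.582, 1.165, 1.853).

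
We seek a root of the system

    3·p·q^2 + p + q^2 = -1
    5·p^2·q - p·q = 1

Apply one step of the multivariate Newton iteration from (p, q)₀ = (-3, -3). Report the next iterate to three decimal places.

(-1.908, -2.096)

At (-3, -3): F = (-74.000, -145.000).
Jacobian J = [[3·q^2 + 1, 6·p·q + 2·q], [10·p·q - q, 5·p^2 - p]].
At the point, J = [[28.000, 48.000], [93.000, 48.000]] (det J = -3120.000).
Solving J·Δ = −F gives Δ = (1.092, 0.904).
Then the next iterate is (p, q)₁ = (-1.908, -2.096).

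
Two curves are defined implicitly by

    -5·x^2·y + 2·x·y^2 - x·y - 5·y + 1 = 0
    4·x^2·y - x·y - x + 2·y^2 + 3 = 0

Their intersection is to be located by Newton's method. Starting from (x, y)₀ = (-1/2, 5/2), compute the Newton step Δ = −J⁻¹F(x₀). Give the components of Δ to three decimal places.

At (-1/2, 5/2): F = (-19.625, 19.750).
Jacobian J = [[-10·x·y + 2·y^2 - y, -5·x^2 + 4·x·y - x - 5], [8·x·y - y - 1, 4·x^2 - x + 4·y]].
At the point, J = [[22.500, -10.750], [-13.500, 11.500]] (det J = 113.625).
Solving J·Δ = −F gives Δ = (0.118, -1.579).

(0.118, -1.579)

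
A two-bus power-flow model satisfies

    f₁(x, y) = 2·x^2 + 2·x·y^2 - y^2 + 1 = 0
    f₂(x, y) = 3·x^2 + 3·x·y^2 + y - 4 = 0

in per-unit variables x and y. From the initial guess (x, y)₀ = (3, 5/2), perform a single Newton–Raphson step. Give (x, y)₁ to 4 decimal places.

At (3, 5/2): F = (50.2500, 81.7500).
Jacobian J = [[4·x + 2·y^2, 4·x·y - 2·y], [6·x + 3·y^2, 6·x·y + 1]].
At the point, J = [[24.5000, 25.0000], [36.7500, 46.0000]] (det J = 208.2500).
Solving J·Δ = −F gives Δ = (-1.2857, -0.7500).
Then the next iterate is (x, y)₁ = (1.7143, 1.7500).

(1.7143, 1.7500)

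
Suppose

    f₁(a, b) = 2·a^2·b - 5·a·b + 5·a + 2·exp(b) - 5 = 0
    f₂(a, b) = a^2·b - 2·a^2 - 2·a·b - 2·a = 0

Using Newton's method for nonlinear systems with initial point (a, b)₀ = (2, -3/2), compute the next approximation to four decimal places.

(1.0769, 3.6390)

At (2, -3/2): F = (8.446260, -12.0000).
Jacobian J = [[4·a·b - 5·b + 5, 2·a^2 - 5·a + 2·exp(b)], [2·a·b - 4·a - 2·b - 2, a^2 - 2·a]].
At the point, J = [[0.5000, -1.553740], [-13.0000, 0.0000]] (det J = -20.198616).
Solving J·Δ = −F gives Δ = (-0.9231, 5.1390).
Then the next iterate is (a, b)₁ = (1.0769, 3.6390).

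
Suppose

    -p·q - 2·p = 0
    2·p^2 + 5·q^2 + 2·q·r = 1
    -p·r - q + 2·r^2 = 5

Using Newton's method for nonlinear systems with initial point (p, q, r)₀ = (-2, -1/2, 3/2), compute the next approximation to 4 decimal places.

(-0.9457, -1.2093, 1.2340)

At (-2, -1/2, 3/2): F = (3.0000, 6.7500, 3.0000).
Jacobian J = [[-q - 2, -p, 0], [4·p, 10·q + 2·r, 2·q], [-r, -1, -p + 4·r]].
At the point, J = [[-1.5000, 2.0000, 0.0000], [-8.0000, -2.0000, -1.0000], [-1.5000, -1.0000, 8.0000]] (det J = 156.5000).
Solving J·Δ = −F gives Δ = (1.0543, -0.7093, -0.2660).
Then the next iterate is (p, q, r)₁ = (-0.9457, -1.2093, 1.2340).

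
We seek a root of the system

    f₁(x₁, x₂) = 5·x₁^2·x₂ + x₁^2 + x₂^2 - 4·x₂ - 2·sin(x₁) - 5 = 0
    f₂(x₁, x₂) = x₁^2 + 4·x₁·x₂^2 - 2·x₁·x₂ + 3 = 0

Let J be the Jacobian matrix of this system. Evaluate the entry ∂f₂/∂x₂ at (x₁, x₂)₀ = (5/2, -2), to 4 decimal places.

-45.0000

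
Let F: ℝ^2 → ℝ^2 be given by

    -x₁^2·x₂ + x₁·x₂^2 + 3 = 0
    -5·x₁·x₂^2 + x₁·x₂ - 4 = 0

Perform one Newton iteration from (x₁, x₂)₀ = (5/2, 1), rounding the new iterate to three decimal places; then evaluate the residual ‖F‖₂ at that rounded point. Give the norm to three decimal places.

4.930

At (5/2, 1): F = (-0.750, -14.000).
Jacobian J = [[-2·x₁·x₂ + x₂^2, -x₁^2 + 2·x₁·x₂], [-5·x₂^2 + x₂, -10·x₁·x₂ + x₁]].
At the point, J = [[-4.000, -1.250], [-4.000, -22.500]] (det J = 85.000).
Solving J·Δ = −F gives Δ = (0.007, -0.624).
Then the next iterate is (x₁, x₂)₁ = (2.507, 0.376).
Re-evaluating at (2.507, 0.376): F = (0.99125, -4.82952), so ‖F‖₂ = 4.930.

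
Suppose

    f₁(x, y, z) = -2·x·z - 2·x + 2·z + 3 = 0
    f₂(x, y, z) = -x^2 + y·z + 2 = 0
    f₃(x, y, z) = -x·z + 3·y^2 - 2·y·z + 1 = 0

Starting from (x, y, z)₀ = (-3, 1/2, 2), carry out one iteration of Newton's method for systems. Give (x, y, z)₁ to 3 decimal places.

At (-3, 1/2, 2): F = (25.000, -6.000, 5.750).
Jacobian J = [[-2·z - 2, 0, -2·x + 2], [-2·x, z, y], [-z, 6·y - 2·z, -x - 2·y]].
At the point, J = [[-6.000, 0.000, 8.000], [6.000, 2.000, 0.500], [-2.000, -1.000, 2.000]] (det J = -43.000).
Solving J·Δ = −F gives Δ = (1.593, -1.297, -1.930).
Then the next iterate is (x, y, z)₁ = (-1.407, -0.797, 0.070).

(-1.407, -0.797, 0.070)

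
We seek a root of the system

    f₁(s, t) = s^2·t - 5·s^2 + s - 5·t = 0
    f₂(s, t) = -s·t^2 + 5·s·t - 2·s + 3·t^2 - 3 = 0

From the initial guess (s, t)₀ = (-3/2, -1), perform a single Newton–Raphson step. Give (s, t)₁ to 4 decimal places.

At (-3/2, -1): F = (-10.0000, 12.0000).
Jacobian J = [[2·s·t - 10·s + 1, s^2 - 5], [-t^2 + 5·t - 2, -2·s·t + 5·s + 6·t]].
At the point, J = [[19.0000, -2.7500], [-8.0000, -16.5000]] (det J = -335.5000).
Solving J·Δ = −F gives Δ = (0.5902, 0.4411).
Then the next iterate is (s, t)₁ = (-0.9098, -0.5589).

(-0.9098, -0.5589)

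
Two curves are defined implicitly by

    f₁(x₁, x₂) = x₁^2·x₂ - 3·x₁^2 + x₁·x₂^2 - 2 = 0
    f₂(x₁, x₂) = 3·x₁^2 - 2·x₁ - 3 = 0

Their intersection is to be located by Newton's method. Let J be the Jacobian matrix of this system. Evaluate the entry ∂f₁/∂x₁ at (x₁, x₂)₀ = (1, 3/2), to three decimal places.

∂f₁/∂x₁ = 2·x₁·x₂ - 6·x₁ + x₂^2.
At (1, 3/2) this is -0.750.

-0.750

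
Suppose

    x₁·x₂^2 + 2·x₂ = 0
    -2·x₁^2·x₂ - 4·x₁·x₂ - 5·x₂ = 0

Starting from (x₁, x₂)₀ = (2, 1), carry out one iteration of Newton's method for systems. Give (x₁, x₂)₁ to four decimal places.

(1.1765, 0.4706)

At (2, 1): F = (4.0000, -21.0000).
Jacobian J = [[x₂^2, 2·x₁·x₂ + 2], [-4·x₁·x₂ - 4·x₂, -2·x₁^2 - 4·x₁ - 5]].
At the point, J = [[1.0000, 6.0000], [-12.0000, -21.0000]] (det J = 51.0000).
Solving J·Δ = −F gives Δ = (-0.8235, -0.5294).
Then the next iterate is (x₁, x₂)₁ = (1.1765, 0.4706).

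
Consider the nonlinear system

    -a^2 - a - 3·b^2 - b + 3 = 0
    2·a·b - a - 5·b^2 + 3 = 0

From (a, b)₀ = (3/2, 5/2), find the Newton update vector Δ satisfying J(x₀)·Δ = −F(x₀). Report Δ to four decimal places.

(-0.8421, -1.1645)

At (3/2, 5/2): F = (-22.0000, -22.2500).
Jacobian J = [[-2·a - 1, -6·b - 1], [2·b - 1, 2·a - 10·b]].
At the point, J = [[-4.0000, -16.0000], [4.0000, -22.0000]] (det J = 152.0000).
Solving J·Δ = −F gives Δ = (-0.8421, -1.1645).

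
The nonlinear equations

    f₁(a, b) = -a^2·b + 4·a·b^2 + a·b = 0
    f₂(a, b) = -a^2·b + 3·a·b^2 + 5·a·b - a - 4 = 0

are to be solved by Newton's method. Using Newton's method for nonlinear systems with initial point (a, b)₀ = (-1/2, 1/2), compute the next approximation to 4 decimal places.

(-11.9333, -8.1333)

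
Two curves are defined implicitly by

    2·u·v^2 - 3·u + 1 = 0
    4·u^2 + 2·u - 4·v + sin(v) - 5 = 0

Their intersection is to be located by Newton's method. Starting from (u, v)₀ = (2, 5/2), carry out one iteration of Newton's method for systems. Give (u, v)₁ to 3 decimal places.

At (2, 5/2): F = (20.000, 5.59847).
Jacobian J = [[2·v^2 - 3, 4·u·v], [8·u + 2, cos(v) - 4]].
At the point, J = [[9.500, 20.000], [18.000, -4.80114]] (det J = -405.61086).
Solving J·Δ = −F gives Δ = (-0.513, -0.756).
Then the next iterate is (u, v)₁ = (1.487, 1.744).

(1.487, 1.744)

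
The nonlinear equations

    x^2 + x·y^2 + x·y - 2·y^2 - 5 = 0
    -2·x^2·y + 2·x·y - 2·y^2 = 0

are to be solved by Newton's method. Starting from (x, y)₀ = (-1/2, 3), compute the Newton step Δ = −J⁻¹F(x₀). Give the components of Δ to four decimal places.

(-1.0500, -2.6000)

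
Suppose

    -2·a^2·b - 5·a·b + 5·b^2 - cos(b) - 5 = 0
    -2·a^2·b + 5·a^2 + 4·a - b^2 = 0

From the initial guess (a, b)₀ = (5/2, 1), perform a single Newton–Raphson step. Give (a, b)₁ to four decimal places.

(0.9312, 0.8581)

At (5/2, 1): F = (-25.540302, 27.7500).
Jacobian J = [[-4·a·b - 5·b, -2·a^2 - 5·a + 10·b + sin(b)], [-4·a·b + 10·a + 4, -2·a^2 - 2·b]].
At the point, J = [[-15.0000, -14.158529], [19.0000, -14.5000]] (det J = 486.512051).
Solving J·Δ = −F gives Δ = (-1.5688, -0.1419).
Then the next iterate is (a, b)₁ = (0.9312, 0.8581).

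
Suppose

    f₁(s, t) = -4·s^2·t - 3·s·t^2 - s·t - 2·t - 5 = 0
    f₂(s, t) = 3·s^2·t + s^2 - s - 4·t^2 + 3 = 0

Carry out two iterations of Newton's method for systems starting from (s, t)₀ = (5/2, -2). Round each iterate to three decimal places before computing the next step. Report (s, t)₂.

(1.331, -0.764)

At (5/2, -2): F = (24.000, -46.750).
Jacobian J = [[-8·s·t - 3·t^2 - t, -4·s^2 - 6·s·t - s - 2], [6·s·t + 2·s - 1, 3·s^2 - 8·t]].
At the point, J = [[30.000, 0.500], [-26.000, 34.750]] (det J = 1055.500).
Solving J·Δ = −F gives Δ = (-0.812, 0.738).
Then the next iterate is (s, t)₁ = (1.688, -1.262).
Round to (1.688, -1.262) and repeat: F = (5.97260, -12.99685), J = [[13.52612, -2.30384], [-10.40554, 18.64403]].
Δ = (-0.357, 0.498), so (s, t)₂ = (1.331, -0.764).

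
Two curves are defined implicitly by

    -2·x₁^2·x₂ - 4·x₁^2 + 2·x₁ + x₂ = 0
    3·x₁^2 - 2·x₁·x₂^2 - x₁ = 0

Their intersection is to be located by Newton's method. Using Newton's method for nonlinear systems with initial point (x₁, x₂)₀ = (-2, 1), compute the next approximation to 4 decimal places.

At (-2, 1): F = (-27.0000, 18.0000).
Jacobian J = [[-4·x₁·x₂ - 8·x₁ + 2, -2·x₁^2 + 1], [6·x₁ - 2·x₂^2 - 1, -4·x₁·x₂]].
At the point, J = [[26.0000, -7.0000], [-15.0000, 8.0000]] (det J = 103.0000).
Solving J·Δ = −F gives Δ = (0.8738, -0.6117).
Then the next iterate is (x₁, x₂)₁ = (-1.1262, 0.3883).

(-1.1262, 0.3883)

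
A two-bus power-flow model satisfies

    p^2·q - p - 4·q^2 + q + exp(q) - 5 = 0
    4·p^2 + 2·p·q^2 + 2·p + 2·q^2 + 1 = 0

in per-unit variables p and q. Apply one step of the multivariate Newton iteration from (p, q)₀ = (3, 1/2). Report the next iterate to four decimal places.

At (3, 1/2): F = (-2.351279, 45.0000).
Jacobian J = [[2·p·q - 1, p^2 - 8·q + exp(q) + 1], [8·p + 2·q^2 + 2, 4·p·q + 4·q]].
At the point, J = [[2.0000, 7.648721], [26.5000, 8.0000]] (det J = -186.691114).
Solving J·Δ = −F gives Δ = (-1.9444, 0.8158).
Then the next iterate is (p, q)₁ = (1.0556, 1.3158).

(1.0556, 1.3158)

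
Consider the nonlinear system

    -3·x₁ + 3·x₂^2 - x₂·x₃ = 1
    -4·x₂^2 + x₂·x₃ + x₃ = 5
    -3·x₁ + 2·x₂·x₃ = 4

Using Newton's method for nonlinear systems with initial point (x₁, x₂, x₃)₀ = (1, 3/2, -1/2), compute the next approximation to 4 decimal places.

At (1, 3/2, -1/2): F = (3.5000, -15.2500, -8.5000).
Jacobian J = [[-3, 6·x₂ - x₃, -x₂], [0, -8·x₂ + x₃, x₂ + 1], [-3, 2·x₃, 2·x₂]].
At the point, J = [[-3.0000, 9.5000, -1.5000], [0.0000, -12.5000, 2.5000], [-3.0000, -1.0000, 3.0000]] (det J = 90.0000).
Solving J·Δ = −F gives Δ = (-2.7417, -1.2875, -0.3375).
Then the next iterate is (x₁, x₂, x₃)₁ = (-1.7417, 0.2125, -0.8375).

(-1.7417, 0.2125, -0.8375)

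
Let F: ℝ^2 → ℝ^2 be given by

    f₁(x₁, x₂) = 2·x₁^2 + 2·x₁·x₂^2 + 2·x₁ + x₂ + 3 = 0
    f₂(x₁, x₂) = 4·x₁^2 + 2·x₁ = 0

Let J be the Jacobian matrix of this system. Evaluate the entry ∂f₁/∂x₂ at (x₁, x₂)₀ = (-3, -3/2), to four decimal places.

19.0000

∂f₁/∂x₂ = 4·x₁·x₂ + 1.
At (-3, -3/2) this is 19.0000.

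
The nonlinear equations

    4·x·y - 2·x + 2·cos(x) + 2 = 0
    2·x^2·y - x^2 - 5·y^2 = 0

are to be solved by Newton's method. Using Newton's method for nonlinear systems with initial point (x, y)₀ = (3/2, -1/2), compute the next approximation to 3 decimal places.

(1.397, 0.040)

At (3/2, -1/2): F = (-3.85853, -5.750).
Jacobian J = [[4·y - 2·sin(x) - 2, 4·x], [4·x·y - 2·x, 2·x^2 - 10·y]].
At the point, J = [[-5.99499, 6.000], [-6.000, 9.500]] (det J = -20.95240).
Solving J·Δ = −F gives Δ = (-0.103, 0.540).
Then the next iterate is (x, y)₁ = (1.397, 0.040).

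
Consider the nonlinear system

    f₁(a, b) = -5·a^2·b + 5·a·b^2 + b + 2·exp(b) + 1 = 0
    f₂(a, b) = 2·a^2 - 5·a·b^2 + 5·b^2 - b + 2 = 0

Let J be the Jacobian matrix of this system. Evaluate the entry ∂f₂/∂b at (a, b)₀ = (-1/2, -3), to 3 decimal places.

∂f₂/∂b = -10·a·b + 10·b - 1.
At (-1/2, -3) this is -46.000.

-46.000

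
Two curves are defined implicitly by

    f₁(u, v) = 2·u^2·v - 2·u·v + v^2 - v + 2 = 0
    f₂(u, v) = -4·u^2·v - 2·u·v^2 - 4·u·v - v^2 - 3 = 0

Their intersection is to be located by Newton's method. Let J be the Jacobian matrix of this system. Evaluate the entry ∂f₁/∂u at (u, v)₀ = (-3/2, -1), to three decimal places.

∂f₁/∂u = 4·u·v - 2·v.
At (-3/2, -1) this is 8.000.

8.000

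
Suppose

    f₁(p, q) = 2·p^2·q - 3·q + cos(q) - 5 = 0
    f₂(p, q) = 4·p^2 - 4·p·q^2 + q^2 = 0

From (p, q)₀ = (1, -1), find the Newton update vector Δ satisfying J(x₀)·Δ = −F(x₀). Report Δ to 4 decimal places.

At (1, -1): F = (-3.459698, 1.0000).
Jacobian J = [[4·p·q, 2·p^2 - sin(q) - 3], [8·p - 4·q^2, -8·p·q + 2·q]].
At the point, J = [[-4.0000, -0.158529], [4.0000, 6.0000]] (det J = -23.365884).
Solving J·Δ = −F gives Δ = (-0.8816, 0.4211).

(-0.8816, 0.4211)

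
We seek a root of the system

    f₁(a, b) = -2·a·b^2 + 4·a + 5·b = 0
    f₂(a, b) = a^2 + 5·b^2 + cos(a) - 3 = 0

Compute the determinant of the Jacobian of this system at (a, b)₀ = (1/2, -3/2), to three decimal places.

3.335

J = [[-2·b^2 + 4, -4·a·b + 5], [2·a - sin(a), 10·b]].
At the point, J = [[-0.500, 8.000], [0.52057, -15.000]].
det J = 3.335.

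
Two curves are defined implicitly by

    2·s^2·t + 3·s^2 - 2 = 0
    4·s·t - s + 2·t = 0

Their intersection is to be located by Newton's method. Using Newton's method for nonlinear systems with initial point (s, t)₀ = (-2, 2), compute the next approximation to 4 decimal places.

At (-2, 2): F = (26.0000, -10.0000).
Jacobian J = [[4·s·t + 6·s, 2·s^2], [4·t - 1, 4·s + 2]].
At the point, J = [[-28.0000, 8.0000], [7.0000, -6.0000]] (det J = 112.0000).
Solving J·Δ = −F gives Δ = (0.6786, -0.8750).
Then the next iterate is (s, t)₁ = (-1.3214, 1.1250).

(-1.3214, 1.1250)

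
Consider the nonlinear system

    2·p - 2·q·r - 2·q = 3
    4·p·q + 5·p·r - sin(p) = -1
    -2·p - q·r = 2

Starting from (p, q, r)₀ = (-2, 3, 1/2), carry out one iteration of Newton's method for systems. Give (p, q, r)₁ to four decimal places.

(-11.7088, -34.6263, 13.4102)

At (-2, 3, 1/2): F = (-16.0000, -27.090703, 0.5000).
Jacobian J = [[2, -2·r - 2, -2·q], [4·q + 5·r - cos(p), 4·p, 5·p], [-2, -r, -q]].
At the point, J = [[2.0000, -3.0000, -6.0000], [14.916147, -8.0000, -10.0000], [-2.0000, -0.5000, -3.0000]] (det J = -15.496881).
Solving J·Δ = −F gives Δ = (-9.7088, -37.6263, 12.9102).
Then the next iterate is (p, q, r)₁ = (-11.7088, -34.6263, 13.4102).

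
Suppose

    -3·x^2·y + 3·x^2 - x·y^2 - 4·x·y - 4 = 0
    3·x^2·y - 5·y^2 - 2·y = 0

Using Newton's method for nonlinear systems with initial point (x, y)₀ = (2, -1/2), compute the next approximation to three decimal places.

At (2, -1/2): F = (17.500, -6.250).
Jacobian J = [[-6·x·y + 6·x - y^2 - 4·y, -3·x^2 - 2·x·y - 4·x], [6·x·y, 3·x^2 - 10·y - 2]].
At the point, J = [[19.750, -18.000], [-6.000, 15.000]] (det J = 188.250).
Solving J·Δ = −F gives Δ = (-0.797, 0.098).
Then the next iterate is (x, y)₁ = (1.203, -0.402).

(1.203, -0.402)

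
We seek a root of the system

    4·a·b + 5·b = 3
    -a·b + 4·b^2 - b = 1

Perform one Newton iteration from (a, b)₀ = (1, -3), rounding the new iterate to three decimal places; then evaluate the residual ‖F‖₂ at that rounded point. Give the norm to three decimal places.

12.881

At (1, -3): F = (-30.000, 41.000).
Jacobian J = [[4·b, 4·a + 5], [-b, -a + 8·b - 1]].
At the point, J = [[-12.000, 9.000], [3.000, -26.000]] (det J = 285.000).
Solving J·Δ = −F gives Δ = (-1.442, 1.411).
Then the next iterate is (a, b)₁ = (-0.442, -1.589).
Re-evaluating at (-0.442, -1.589): F = (-8.13565, 9.98635), so ‖F‖₂ = 12.881.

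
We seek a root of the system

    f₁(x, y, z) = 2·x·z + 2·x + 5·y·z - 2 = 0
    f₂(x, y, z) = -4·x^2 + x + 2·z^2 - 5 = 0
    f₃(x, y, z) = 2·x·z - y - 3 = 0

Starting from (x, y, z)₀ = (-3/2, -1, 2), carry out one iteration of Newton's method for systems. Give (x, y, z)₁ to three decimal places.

(-0.232, -0.559, 0.877)

At (-3/2, -1, 2): F = (-21.000, -7.500, -8.000).
Jacobian J = [[2·z + 2, 5·z, 2·x + 5·y], [-8·x + 1, 0, 4·z], [2·z, -1, 2·x]].
At the point, J = [[6.000, 10.000, -8.000], [13.000, 0.000, 8.000], [4.000, -1.000, -3.000]] (det J = 862.000).
Solving J·Δ = −F gives Δ = (1.268, 0.441, -1.123).
Then the next iterate is (x, y, z)₁ = (-0.232, -0.559, 0.877).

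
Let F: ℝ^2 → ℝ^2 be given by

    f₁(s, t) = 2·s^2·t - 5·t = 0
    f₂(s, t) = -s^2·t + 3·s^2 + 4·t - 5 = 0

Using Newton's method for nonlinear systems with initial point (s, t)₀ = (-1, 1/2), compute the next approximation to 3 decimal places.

(-1.286, 0.190)

At (-1, 1/2): F = (-1.500, -0.500).
Jacobian J = [[4·s·t, 2·s^2 - 5], [-2·s·t + 6·s, -s^2 + 4]].
At the point, J = [[-2.000, -3.000], [-5.000, 3.000]] (det J = -21.000).
Solving J·Δ = −F gives Δ = (-0.286, -0.310).
Then the next iterate is (s, t)₁ = (-1.286, 0.190).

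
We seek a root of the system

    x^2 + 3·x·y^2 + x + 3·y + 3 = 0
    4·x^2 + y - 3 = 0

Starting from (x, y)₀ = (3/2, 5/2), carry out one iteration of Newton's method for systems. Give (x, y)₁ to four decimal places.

(0.8844, 1.3875)

At (3/2, 5/2): F = (42.3750, 8.5000).
Jacobian J = [[2·x + 3·y^2 + 1, 6·x·y + 3], [8·x, 1]].
At the point, J = [[22.7500, 25.5000], [12.0000, 1.0000]] (det J = -283.2500).
Solving J·Δ = −F gives Δ = (-0.6156, -1.1125).
Then the next iterate is (x, y)₁ = (0.8844, 1.3875).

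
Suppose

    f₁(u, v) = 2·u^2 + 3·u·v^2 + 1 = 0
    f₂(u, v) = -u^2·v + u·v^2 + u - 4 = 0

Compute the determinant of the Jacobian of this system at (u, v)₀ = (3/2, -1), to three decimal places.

-2.250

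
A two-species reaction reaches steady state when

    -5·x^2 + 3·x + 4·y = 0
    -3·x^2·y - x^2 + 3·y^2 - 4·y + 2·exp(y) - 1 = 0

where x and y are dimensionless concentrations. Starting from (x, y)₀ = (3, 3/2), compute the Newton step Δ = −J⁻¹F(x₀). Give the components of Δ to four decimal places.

(-1.1452, -0.2298)

At (3, 3/2): F = (-30.0000, -40.786622).
Jacobian J = [[-10·x + 3, 4], [-6·x·y - 2·x, -3·x^2 + 6·y + 2·exp(y) - 4]].
At the point, J = [[-27.0000, 4.0000], [-33.0000, -13.036622]] (det J = 483.988790).
Solving J·Δ = −F gives Δ = (-1.1452, -0.2298).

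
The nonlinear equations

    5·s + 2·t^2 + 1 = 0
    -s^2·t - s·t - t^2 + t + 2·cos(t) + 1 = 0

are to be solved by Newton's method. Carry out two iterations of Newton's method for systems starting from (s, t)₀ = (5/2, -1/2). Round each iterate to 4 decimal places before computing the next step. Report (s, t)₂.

At (5/2, -1/2): F = (14.0000, 6.380165).
Jacobian J = [[5, 4·t], [-2·s·t - t, -s^2 - s - 2·t - 2·sin(t) + 1]].
At the point, J = [[5.0000, -2.0000], [3.0000, -5.791149]] (det J = -22.955745).
Solving J·Δ = −F gives Δ = (-2.9760, -0.4399).
Then the next iterate is (s, t)₁ = (-0.4760, -0.9399).
Round to (-0.4760, -0.9399) and repeat: F = (0.386824, 0.121992), J = [[5.0000, -3.7596], [0.045115, 4.744222]].
Δ = (-0.0960, -0.0248), so (s, t)₂ = (-0.5720, -0.9647).

(-0.5720, -0.9647)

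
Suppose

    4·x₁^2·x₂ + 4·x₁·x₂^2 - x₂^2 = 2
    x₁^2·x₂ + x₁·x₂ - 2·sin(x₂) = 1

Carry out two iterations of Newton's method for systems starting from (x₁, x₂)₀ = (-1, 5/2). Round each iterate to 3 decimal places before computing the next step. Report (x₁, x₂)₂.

(-1.339, 1.996)

At (-1, 5/2): F = (-23.250, -2.19694).
Jacobian J = [[8·x₁·x₂ + 4·x₂^2, 4·x₁^2 + 8·x₁·x₂ - 2·x₂], [2·x₁·x₂ + x₂, x₁^2 + x₁ - 2·cos(x₂)]].
At the point, J = [[5.000, -21.000], [-2.500, 1.60229]] (det J = -44.48856).
Solving J·Δ = −F gives Δ = (-1.874, -1.553).
Then the next iterate is (x₁, x₂)₁ = (-2.874, 0.947).
Round to (-2.874, 0.947) and repeat: F = (18.08189, 2.47709), J = [[-18.18619, 9.37208], [-4.49636, 4.21763]].
Δ = (1.535, 1.049), so (x₁, x₂)₂ = (-1.339, 1.996).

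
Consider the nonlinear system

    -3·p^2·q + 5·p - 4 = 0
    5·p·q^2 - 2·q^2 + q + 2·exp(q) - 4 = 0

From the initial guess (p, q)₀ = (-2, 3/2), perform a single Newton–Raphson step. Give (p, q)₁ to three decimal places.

(-0.735, 1.258)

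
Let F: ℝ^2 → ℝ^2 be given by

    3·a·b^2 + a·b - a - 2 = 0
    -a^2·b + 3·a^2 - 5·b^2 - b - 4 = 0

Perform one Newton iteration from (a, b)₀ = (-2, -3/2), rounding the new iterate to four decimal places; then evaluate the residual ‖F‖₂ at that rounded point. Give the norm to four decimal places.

3.4539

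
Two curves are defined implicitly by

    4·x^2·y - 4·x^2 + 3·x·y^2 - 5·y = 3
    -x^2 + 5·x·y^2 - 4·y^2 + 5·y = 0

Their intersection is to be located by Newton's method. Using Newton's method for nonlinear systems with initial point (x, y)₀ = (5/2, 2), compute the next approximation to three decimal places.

At (5/2, 2): F = (42.000, 37.750).
Jacobian J = [[8·x·y - 8·x + 3·y^2, 4·x^2 + 6·x·y - 5], [-2·x + 5·y^2, 10·x·y - 8·y + 5]].
At the point, J = [[32.000, 50.000], [15.000, 39.000]] (det J = 498.000).
Solving J·Δ = −F gives Δ = (0.501, -1.161).
Then the next iterate is (x, y)₁ = (3.001, 0.839).

(3.001, 0.839)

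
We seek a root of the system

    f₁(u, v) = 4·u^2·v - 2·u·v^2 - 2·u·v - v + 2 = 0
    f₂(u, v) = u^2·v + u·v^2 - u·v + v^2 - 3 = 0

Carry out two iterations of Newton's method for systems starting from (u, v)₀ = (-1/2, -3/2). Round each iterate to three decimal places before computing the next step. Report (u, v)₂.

(1.830, 0.623)

At (-1/2, -3/2): F = (2.750, -3.000).
Jacobian J = [[8·u·v - 2·v^2 - 2·v, 4·u^2 - 4·u·v - 2·u - 1], [2·u·v + v^2 - v, u^2 + 2·u·v - u + 2·v]].
At the point, J = [[4.500, -2.000], [5.250, -0.750]] (det J = 7.125).
Solving J·Δ = −F gives Δ = (1.132, 3.921).
Then the next iterate is (u, v)₁ = (0.632, 2.421).
Round to (0.632, 2.421) and repeat: F = (-7.02173, 6.00248), J = [[-4.32391, -6.78659], [6.50038, 7.66957]].
Δ = (1.198, -1.798), so (u, v)₂ = (1.830, 0.623).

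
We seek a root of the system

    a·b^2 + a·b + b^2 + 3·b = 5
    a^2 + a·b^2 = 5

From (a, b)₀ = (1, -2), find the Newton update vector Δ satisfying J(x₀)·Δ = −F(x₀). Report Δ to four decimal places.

(-1.2500, -1.8750)

At (1, -2): F = (-5.0000, 0.0000).
Jacobian J = [[b^2 + b, 2·a·b + a + 2·b + 3], [2·a + b^2, 2·a·b]].
At the point, J = [[2.0000, -4.0000], [6.0000, -4.0000]] (det J = 16.0000).
Solving J·Δ = −F gives Δ = (-1.2500, -1.8750).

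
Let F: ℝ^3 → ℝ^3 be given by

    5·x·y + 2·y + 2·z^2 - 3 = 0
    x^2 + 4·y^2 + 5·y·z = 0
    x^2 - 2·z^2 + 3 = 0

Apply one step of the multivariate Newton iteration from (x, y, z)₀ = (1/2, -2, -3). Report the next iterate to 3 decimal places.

(0.063, -0.930, -1.734)

At (1/2, -2, -3): F = (6.000, 46.250, -14.750).
Jacobian J = [[5·y, 5·x + 2, 4·z], [2·x, 8·y + 5·z, 5·y], [2·x, 0, -4·z]].
At the point, J = [[-10.000, 4.500, -12.000], [1.000, -31.000, -10.000], [1.000, 0.000, 12.000]] (det J = 3249.000).
Solving J·Δ = −F gives Δ = (-0.437, 1.070, 1.266).
Then the next iterate is (x, y, z)₁ = (0.063, -0.930, -1.734).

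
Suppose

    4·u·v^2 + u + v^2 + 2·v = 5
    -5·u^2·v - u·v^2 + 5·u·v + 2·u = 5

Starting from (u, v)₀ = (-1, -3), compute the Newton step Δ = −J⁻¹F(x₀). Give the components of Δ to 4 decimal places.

At (-1, -3): F = (-39.0000, 32.0000).
Jacobian J = [[4·v^2 + 1, 8·u·v + 2·v + 2], [-10·u·v - v^2 + 5·v + 2, -5·u^2 - 2·u·v + 5·u]].
At the point, J = [[37.0000, 20.0000], [-52.0000, -16.0000]] (det J = 448.0000).
Solving J·Δ = −F gives Δ = (0.0357, 1.8839).

(0.0357, 1.8839)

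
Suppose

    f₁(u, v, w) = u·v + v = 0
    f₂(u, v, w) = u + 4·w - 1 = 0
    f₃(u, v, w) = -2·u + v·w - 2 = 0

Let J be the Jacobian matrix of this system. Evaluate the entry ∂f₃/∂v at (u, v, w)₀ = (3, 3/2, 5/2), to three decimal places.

2.500

∂f₃/∂v = w.
At (3, 3/2, 5/2) this is 2.500.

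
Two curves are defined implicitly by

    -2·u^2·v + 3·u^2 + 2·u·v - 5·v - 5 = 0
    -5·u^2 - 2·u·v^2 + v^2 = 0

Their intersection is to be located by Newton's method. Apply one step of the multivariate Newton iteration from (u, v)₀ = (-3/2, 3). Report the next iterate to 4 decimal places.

(0.2012, 2.1814)

At (-3/2, 3): F = (-35.7500, 24.7500).
Jacobian J = [[-4·u·v + 6·u + 2·v, -2·u^2 + 2·u - 5], [-10·u - 2·v^2, -4·u·v + 2·v]].
At the point, J = [[15.0000, -12.5000], [-3.0000, 24.0000]] (det J = 322.5000).
Solving J·Δ = −F gives Δ = (1.7012, -0.8186).
Then the next iterate is (u, v)₁ = (0.2012, 2.1814).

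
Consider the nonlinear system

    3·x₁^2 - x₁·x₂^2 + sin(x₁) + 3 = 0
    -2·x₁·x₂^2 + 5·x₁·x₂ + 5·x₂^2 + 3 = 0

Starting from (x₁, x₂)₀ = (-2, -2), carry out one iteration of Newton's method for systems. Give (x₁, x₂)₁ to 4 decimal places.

(-1.1096, -1.0658)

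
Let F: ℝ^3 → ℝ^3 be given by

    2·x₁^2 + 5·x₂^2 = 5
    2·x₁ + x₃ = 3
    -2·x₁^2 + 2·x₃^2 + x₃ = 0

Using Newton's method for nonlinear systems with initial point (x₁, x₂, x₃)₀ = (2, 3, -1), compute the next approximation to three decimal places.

(-1.500, 2.333, 6.000)

At (2, 3, -1): F = (48.000, 0.000, -7.000).
Jacobian J = [[4·x₁, 10·x₂, 0], [2, 0, 1], [-4·x₁, 0, 4·x₃ + 1]].
At the point, J = [[8.000, 30.000, 0.000], [2.000, 0.000, 1.000], [-8.000, 0.000, -3.000]] (det J = -60.000).
Solving J·Δ = −F gives Δ = (-3.500, -0.667, 7.000).
Then the next iterate is (x₁, x₂, x₃)₁ = (-1.500, 2.333, 6.000).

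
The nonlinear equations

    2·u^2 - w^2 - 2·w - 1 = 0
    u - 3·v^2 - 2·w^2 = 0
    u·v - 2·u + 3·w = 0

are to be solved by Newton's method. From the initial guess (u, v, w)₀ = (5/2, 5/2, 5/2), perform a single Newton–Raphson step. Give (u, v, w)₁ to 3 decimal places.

(0.942, 1.939, 0.310)

At (5/2, 5/2, 5/2): F = (0.250, -28.750, 8.750).
Jacobian J = [[4·u, 0, -2·w - 2], [1, -6·v, -4·w], [v - 2, u, 3]].
At the point, J = [[10.000, 0.000, -7.000], [1.000, -15.000, -10.000], [0.500, 2.500, 3.000]] (det J = -270.000).
Solving J·Δ = −F gives Δ = (-1.558, -0.561, -2.190).
Then the next iterate is (u, v, w)₁ = (0.942, 1.939, 0.310).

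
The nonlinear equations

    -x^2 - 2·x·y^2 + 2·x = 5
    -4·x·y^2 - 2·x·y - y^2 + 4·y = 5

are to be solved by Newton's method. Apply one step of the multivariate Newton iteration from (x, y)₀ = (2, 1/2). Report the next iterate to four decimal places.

(0.2759, 0.0776)

At (2, 1/2): F = (-6.0000, -7.2500).
Jacobian J = [[-2·x - 2·y^2 + 2, -4·x·y], [-4·y^2 - 2·y, -8·x·y - 2·x - 2·y + 4]].
At the point, J = [[-2.5000, -4.0000], [-2.0000, -9.0000]] (det J = 14.5000).
Solving J·Δ = −F gives Δ = (-1.7241, -0.4224).
Then the next iterate is (x, y)₁ = (0.2759, 0.0776).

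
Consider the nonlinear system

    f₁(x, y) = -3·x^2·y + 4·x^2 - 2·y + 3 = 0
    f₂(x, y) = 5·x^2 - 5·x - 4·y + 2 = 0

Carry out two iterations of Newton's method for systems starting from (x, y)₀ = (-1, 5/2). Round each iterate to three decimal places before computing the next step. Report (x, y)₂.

(-0.543, 1.519)

At (-1, 5/2): F = (-5.500, 2.000).
Jacobian J = [[-6·x·y + 8·x, -3·x^2 - 2], [10·x - 5, -4]].
At the point, J = [[7.000, -5.000], [-15.000, -4.000]] (det J = -103.000).
Solving J·Δ = −F gives Δ = (0.311, -0.665).
Then the next iterate is (x, y)₁ = (-0.689, 1.835).
Round to (-0.689, 1.835) and repeat: F = (-1.38446, 0.47860), J = [[2.07389, -3.42416], [-11.890, -4.000]].
Δ = (0.146, -0.316), so (x, y)₂ = (-0.543, 1.519).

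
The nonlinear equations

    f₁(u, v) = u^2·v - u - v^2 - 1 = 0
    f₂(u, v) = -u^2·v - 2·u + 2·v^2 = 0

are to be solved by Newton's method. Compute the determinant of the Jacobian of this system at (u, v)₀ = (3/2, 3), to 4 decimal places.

J = [[2·u·v - 1, u^2 - 2·v], [-2·u·v - 2, -u^2 + 4·v]].
At the point, J = [[8.0000, -3.7500], [-11.0000, 9.7500]].
det J = 36.7500.

36.7500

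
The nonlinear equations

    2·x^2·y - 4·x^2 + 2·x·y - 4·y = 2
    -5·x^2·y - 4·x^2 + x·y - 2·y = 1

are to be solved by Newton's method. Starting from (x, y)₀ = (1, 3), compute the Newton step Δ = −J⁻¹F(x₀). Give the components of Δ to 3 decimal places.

(0.600, -7.333)

At (1, 3): F = (-6.000, -23.000).
Jacobian J = [[4·x·y - 8·x + 2·y, 2·x^2 + 2·x - 4], [-10·x·y - 8·x + y, -5·x^2 + x - 2]].
At the point, J = [[10.000, 0.000], [-35.000, -6.000]] (det J = -60.000).
Solving J·Δ = −F gives Δ = (0.600, -7.333).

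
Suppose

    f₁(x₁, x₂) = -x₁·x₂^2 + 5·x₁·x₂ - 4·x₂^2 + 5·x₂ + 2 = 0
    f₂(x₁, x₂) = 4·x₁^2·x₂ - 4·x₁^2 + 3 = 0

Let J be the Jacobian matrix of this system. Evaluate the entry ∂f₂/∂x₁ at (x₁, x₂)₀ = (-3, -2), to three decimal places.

∂f₂/∂x₁ = 8·x₁·x₂ - 8·x₁.
At (-3, -2) this is 72.000.

72.000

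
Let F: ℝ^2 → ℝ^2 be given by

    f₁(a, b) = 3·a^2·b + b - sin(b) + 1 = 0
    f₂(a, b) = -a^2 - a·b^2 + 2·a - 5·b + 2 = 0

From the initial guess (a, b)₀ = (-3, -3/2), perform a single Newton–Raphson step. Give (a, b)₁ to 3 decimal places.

At (-3, -3/2): F = (-40.00251, 1.250).
Jacobian J = [[6·a·b, 3·a^2 - cos(b) + 1], [-2·a - b^2 + 2, -2·a·b - 5]].
At the point, J = [[27.000, 27.92926], [5.750, -14.000]] (det J = -538.59326).
Solving J·Δ = −F gives Δ = (0.975, 0.490).
Then the next iterate is (a, b)₁ = (-2.025, -1.010).

(-2.025, -1.010)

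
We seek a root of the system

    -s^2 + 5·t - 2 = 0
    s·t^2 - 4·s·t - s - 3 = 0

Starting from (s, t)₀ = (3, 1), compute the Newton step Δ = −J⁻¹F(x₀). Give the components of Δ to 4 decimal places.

At (3, 1): F = (-6.0000, -15.0000).
Jacobian J = [[-2·s, 5], [t^2 - 4·t - 1, 2·s·t - 4·s]].
At the point, J = [[-6.0000, 5.0000], [-4.0000, -6.0000]] (det J = 56.0000).
Solving J·Δ = −F gives Δ = (-1.9821, -1.1786).

(-1.9821, -1.1786)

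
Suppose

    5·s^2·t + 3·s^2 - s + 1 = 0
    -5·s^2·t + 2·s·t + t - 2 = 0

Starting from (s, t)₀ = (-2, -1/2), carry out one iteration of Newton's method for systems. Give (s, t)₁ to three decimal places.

(-0.945, -0.592)

At (-2, -1/2): F = (5.000, 9.500).
Jacobian J = [[10·s·t + 6·s - 1, 5·s^2], [-10·s·t + 2·t, -5·s^2 + 2·s + 1]].
At the point, J = [[-3.000, 20.000], [-11.000, -23.000]] (det J = 289.000).
Solving J·Δ = −F gives Δ = (1.055, -0.092).
Then the next iterate is (s, t)₁ = (-0.945, -0.592).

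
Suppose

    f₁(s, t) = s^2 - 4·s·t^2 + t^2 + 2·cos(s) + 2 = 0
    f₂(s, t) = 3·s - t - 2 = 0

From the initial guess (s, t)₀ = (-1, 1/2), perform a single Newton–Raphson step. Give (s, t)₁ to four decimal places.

(0.6202, -0.1393)

At (-1, 1/2): F = (5.330605, -5.5000).
Jacobian J = [[2·s - 4·t^2 - 2·sin(s), -8·s·t + 2·t], [3, -1]].
At the point, J = [[-1.317058, 5.0000], [3.0000, -1.0000]] (det J = -13.682942).
Solving J·Δ = −F gives Δ = (1.6202, -0.6393).
Then the next iterate is (s, t)₁ = (0.6202, -0.1393).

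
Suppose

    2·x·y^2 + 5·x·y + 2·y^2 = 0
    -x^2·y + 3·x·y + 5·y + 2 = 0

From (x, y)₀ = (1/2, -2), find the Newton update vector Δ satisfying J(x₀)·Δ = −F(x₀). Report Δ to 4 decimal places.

(-1.1089, 0.9703)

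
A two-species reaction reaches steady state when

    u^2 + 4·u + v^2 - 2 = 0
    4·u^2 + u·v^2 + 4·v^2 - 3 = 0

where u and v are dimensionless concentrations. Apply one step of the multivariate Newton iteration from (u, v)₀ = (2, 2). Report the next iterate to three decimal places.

At (2, 2): F = (14.000, 37.000).
Jacobian J = [[2·u + 4, 2·v], [8·u + v^2, 2·u·v + 8·v]].
At the point, J = [[8.000, 4.000], [20.000, 24.000]] (det J = 112.000).
Solving J·Δ = −F gives Δ = (-1.679, -0.143).
Then the next iterate is (u, v)₁ = (0.321, 1.857).

(0.321, 1.857)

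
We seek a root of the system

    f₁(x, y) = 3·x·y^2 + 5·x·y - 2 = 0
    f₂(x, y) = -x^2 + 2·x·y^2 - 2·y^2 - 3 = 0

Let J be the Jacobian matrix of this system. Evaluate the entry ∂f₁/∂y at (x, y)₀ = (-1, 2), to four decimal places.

-17.0000

∂f₁/∂y = 6·x·y + 5·x.
At (-1, 2) this is -17.0000.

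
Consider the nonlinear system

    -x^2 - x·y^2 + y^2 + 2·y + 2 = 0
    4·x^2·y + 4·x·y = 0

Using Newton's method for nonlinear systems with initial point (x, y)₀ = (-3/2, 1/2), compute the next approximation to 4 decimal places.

(-1.4000, 0.1333)

At (-3/2, 1/2): F = (1.3750, 1.5000).
Jacobian J = [[-2·x - y^2, -2·x·y + 2·y + 2], [8·x·y + 4·y, 4·x^2 + 4·x]].
At the point, J = [[2.7500, 4.5000], [-4.0000, 3.0000]] (det J = 26.2500).
Solving J·Δ = −F gives Δ = (0.1000, -0.3667).
Then the next iterate is (x, y)₁ = (-1.4000, 0.1333).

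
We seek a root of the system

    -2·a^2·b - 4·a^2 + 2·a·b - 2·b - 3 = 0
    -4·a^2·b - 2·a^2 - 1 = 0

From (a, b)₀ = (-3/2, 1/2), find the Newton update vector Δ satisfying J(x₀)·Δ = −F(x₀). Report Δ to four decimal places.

(1.8583, 1.3667)

At (-3/2, 1/2): F = (-16.7500, -10.0000).
Jacobian J = [[-4·a·b - 8·a + 2·b, -2·a^2 + 2·a - 2], [-8·a·b - 4·a, -4·a^2]].
At the point, J = [[16.0000, -9.5000], [12.0000, -9.0000]] (det J = -30.0000).
Solving J·Δ = −F gives Δ = (1.8583, 1.3667).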